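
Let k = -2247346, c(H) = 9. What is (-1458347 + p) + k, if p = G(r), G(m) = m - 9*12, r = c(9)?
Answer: -3705792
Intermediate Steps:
r = 9
G(m) = -108 + m (G(m) = m - 108 = -108 + m)
p = -99 (p = -108 + 9 = -99)
(-1458347 + p) + k = (-1458347 - 99) - 2247346 = -1458446 - 2247346 = -3705792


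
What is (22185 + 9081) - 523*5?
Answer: 28651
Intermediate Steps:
(22185 + 9081) - 523*5 = 31266 - 2615 = 28651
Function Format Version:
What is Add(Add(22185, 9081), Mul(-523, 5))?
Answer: 28651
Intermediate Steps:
Add(Add(22185, 9081), Mul(-523, 5)) = Add(31266, -2615) = 28651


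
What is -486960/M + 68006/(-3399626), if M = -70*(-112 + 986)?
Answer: 41283031747/5199727967 ≈ 7.9395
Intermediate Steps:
M = -61180 (M = -70*874 = -61180)
-486960/M + 68006/(-3399626) = -486960/(-61180) + 68006/(-3399626) = -486960*(-1/61180) + 68006*(-1/3399626) = 24348/3059 - 34003/1699813 = 41283031747/5199727967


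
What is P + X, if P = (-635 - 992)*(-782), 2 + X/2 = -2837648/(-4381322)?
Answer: 253382066778/199151 ≈ 1.2723e+6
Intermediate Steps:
X = -538636/199151 (X = -4 + 2*(-2837648/(-4381322)) = -4 + 2*(-2837648*(-1/4381322)) = -4 + 2*(128984/199151) = -4 + 257968/199151 = -538636/199151 ≈ -2.7047)
P = 1272314 (P = -1627*(-782) = 1272314)
P + X = 1272314 - 538636/199151 = 253382066778/199151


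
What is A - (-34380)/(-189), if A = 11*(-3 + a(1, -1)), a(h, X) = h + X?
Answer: -4513/21 ≈ -214.90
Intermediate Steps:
a(h, X) = X + h
A = -33 (A = 11*(-3 + (-1 + 1)) = 11*(-3 + 0) = 11*(-3) = -33)
A - (-34380)/(-189) = -33 - (-34380)/(-189) = -33 - (-34380)*(-1)/189 = -33 - 90*382/189 = -33 - 3820/21 = -4513/21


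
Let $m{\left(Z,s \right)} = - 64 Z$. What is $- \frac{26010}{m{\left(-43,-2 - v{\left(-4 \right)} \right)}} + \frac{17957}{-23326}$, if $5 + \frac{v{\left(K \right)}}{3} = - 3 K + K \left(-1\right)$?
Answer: $- \frac{164031731}{16048288} \approx -10.221$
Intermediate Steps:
$v{\left(K \right)} = -15 - 12 K$ ($v{\left(K \right)} = -15 + 3 \left(- 3 K + K \left(-1\right)\right) = -15 + 3 \left(- 3 K - K\right) = -15 + 3 \left(- 4 K\right) = -15 - 12 K$)
$- \frac{26010}{m{\left(-43,-2 - v{\left(-4 \right)} \right)}} + \frac{17957}{-23326} = - \frac{26010}{\left(-64\right) \left(-43\right)} + \frac{17957}{-23326} = - \frac{26010}{2752} + 17957 \left(- \frac{1}{23326}\right) = \left(-26010\right) \frac{1}{2752} - \frac{17957}{23326} = - \frac{13005}{1376} - \frac{17957}{23326} = - \frac{164031731}{16048288}$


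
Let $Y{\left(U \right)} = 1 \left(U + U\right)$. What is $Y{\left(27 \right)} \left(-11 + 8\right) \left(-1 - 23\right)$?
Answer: $3888$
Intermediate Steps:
$Y{\left(U \right)} = 2 U$ ($Y{\left(U \right)} = 1 \cdot 2 U = 2 U$)
$Y{\left(27 \right)} \left(-11 + 8\right) \left(-1 - 23\right) = 2 \cdot 27 \left(-11 + 8\right) \left(-1 - 23\right) = 54 \left(\left(-3\right) \left(-24\right)\right) = 54 \cdot 72 = 3888$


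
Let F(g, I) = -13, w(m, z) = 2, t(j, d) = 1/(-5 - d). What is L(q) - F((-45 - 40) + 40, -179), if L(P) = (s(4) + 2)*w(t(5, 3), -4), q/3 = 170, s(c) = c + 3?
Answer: 31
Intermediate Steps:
s(c) = 3 + c
q = 510 (q = 3*170 = 510)
L(P) = 18 (L(P) = ((3 + 4) + 2)*2 = (7 + 2)*2 = 9*2 = 18)
L(q) - F((-45 - 40) + 40, -179) = 18 - 1*(-13) = 18 + 13 = 31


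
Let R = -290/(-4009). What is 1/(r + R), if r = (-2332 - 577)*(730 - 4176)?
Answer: 4009/40187876016 ≈ 9.9756e-8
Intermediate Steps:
r = 10024414 (r = -2909*(-3446) = 10024414)
R = 290/4009 (R = -290*(-1/4009) = 290/4009 ≈ 0.072337)
1/(r + R) = 1/(10024414 + 290/4009) = 1/(40187876016/4009) = 4009/40187876016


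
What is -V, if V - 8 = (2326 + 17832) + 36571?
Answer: -56737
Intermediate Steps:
V = 56737 (V = 8 + ((2326 + 17832) + 36571) = 8 + (20158 + 36571) = 8 + 56729 = 56737)
-V = -1*56737 = -56737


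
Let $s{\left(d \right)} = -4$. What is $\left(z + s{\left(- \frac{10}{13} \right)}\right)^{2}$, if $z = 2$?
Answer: $4$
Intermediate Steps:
$\left(z + s{\left(- \frac{10}{13} \right)}\right)^{2} = \left(2 - 4\right)^{2} = \left(-2\right)^{2} = 4$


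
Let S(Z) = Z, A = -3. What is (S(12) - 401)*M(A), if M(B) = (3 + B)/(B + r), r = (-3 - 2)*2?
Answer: 0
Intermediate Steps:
r = -10 (r = -5*2 = -10)
M(B) = (3 + B)/(-10 + B) (M(B) = (3 + B)/(B - 10) = (3 + B)/(-10 + B))
(S(12) - 401)*M(A) = (12 - 401)*((3 - 3)/(-10 - 3)) = -389*0/(-13) = -(-389)*0/13 = -389*0 = 0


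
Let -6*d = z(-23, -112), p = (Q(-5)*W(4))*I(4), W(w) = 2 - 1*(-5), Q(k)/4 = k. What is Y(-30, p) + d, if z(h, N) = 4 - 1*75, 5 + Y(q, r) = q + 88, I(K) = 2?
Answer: 389/6 ≈ 64.833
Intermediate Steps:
Q(k) = 4*k
W(w) = 7 (W(w) = 2 + 5 = 7)
p = -280 (p = ((4*(-5))*7)*2 = -20*7*2 = -140*2 = -280)
Y(q, r) = 83 + q (Y(q, r) = -5 + (q + 88) = -5 + (88 + q) = 83 + q)
z(h, N) = -71 (z(h, N) = 4 - 75 = -71)
d = 71/6 (d = -⅙*(-71) = 71/6 ≈ 11.833)
Y(-30, p) + d = (83 - 30) + 71/6 = 53 + 71/6 = 389/6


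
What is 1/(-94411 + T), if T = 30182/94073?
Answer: -94073/8881495821 ≈ -1.0592e-5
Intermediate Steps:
T = 30182/94073 (T = 30182*(1/94073) = 30182/94073 ≈ 0.32084)
1/(-94411 + T) = 1/(-94411 + 30182/94073) = 1/(-8881495821/94073) = -94073/8881495821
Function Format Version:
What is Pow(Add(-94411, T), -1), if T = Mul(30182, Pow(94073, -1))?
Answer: Rational(-94073, 8881495821) ≈ -1.0592e-5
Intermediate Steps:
T = Rational(30182, 94073) (T = Mul(30182, Rational(1, 94073)) = Rational(30182, 94073) ≈ 0.32084)
Pow(Add(-94411, T), -1) = Pow(Add(-94411, Rational(30182, 94073)), -1) = Pow(Rational(-8881495821, 94073), -1) = Rational(-94073, 8881495821)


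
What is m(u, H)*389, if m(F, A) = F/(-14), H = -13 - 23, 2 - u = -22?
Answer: -4668/7 ≈ -666.86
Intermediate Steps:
u = 24 (u = 2 - 1*(-22) = 2 + 22 = 24)
H = -36
m(F, A) = -F/14 (m(F, A) = F*(-1/14) = -F/14)
m(u, H)*389 = -1/14*24*389 = -12/7*389 = -4668/7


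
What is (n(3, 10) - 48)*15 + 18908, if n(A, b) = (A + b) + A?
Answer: 18428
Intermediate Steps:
n(A, b) = b + 2*A
(n(3, 10) - 48)*15 + 18908 = ((10 + 2*3) - 48)*15 + 18908 = ((10 + 6) - 48)*15 + 18908 = (16 - 48)*15 + 18908 = -32*15 + 18908 = -480 + 18908 = 18428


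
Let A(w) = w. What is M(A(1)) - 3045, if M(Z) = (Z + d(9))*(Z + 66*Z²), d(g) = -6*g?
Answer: -6596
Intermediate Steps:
M(Z) = (-54 + Z)*(Z + 66*Z²) (M(Z) = (Z - 6*9)*(Z + 66*Z²) = (Z - 54)*(Z + 66*Z²) = (-54 + Z)*(Z + 66*Z²))
M(A(1)) - 3045 = 1*(-54 - 3563*1 + 66*1²) - 3045 = 1*(-54 - 3563 + 66*1) - 3045 = 1*(-54 - 3563 + 66) - 3045 = 1*(-3551) - 3045 = -3551 - 3045 = -6596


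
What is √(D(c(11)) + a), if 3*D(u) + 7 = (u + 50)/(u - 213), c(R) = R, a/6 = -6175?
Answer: 5*I*√544279506/606 ≈ 192.49*I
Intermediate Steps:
a = -37050 (a = 6*(-6175) = -37050)
D(u) = -7/3 + (50 + u)/(3*(-213 + u)) (D(u) = -7/3 + ((u + 50)/(u - 213))/3 = -7/3 + ((50 + u)/(-213 + u))/3 = -7/3 + (50 + u)/(3*(-213 + u)))
√(D(c(11)) + a) = √((1541 - 6*11)/(3*(-213 + 11)) - 37050) = √((⅓)*(1541 - 66)/(-202) - 37050) = √((⅓)*(-1/202)*1475 - 37050) = √(-1475/606 - 37050) = √(-22453775/606) = 5*I*√544279506/606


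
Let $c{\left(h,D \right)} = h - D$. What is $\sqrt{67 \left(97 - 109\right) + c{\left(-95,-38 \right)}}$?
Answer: $i \sqrt{861} \approx 29.343 i$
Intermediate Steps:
$\sqrt{67 \left(97 - 109\right) + c{\left(-95,-38 \right)}} = \sqrt{67 \left(97 - 109\right) - 57} = \sqrt{67 \left(-12\right) + \left(-95 + 38\right)} = \sqrt{-804 - 57} = \sqrt{-861} = i \sqrt{861}$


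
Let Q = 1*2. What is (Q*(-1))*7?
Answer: -14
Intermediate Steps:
Q = 2
(Q*(-1))*7 = (2*(-1))*7 = -2*7 = -14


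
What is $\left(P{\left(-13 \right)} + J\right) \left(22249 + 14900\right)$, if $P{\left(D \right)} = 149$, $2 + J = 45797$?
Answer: $1706773656$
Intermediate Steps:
$J = 45795$ ($J = -2 + 45797 = 45795$)
$\left(P{\left(-13 \right)} + J\right) \left(22249 + 14900\right) = \left(149 + 45795\right) \left(22249 + 14900\right) = 45944 \cdot 37149 = 1706773656$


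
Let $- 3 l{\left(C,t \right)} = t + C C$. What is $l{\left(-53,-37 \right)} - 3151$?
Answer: $-4075$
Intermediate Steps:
$l{\left(C,t \right)} = - \frac{t}{3} - \frac{C^{2}}{3}$ ($l{\left(C,t \right)} = - \frac{t + C C}{3} = - \frac{t + C^{2}}{3} = - \frac{t}{3} - \frac{C^{2}}{3}$)
$l{\left(-53,-37 \right)} - 3151 = \left(\left(- \frac{1}{3}\right) \left(-37\right) - \frac{\left(-53\right)^{2}}{3}\right) - 3151 = \left(\frac{37}{3} - \frac{2809}{3}\right) - 3151 = -924 - 3151 = -4075$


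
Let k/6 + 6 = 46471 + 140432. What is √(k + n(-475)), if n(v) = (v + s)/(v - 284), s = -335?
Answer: 6*√1993850243/253 ≈ 1059.0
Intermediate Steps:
n(v) = (-335 + v)/(-284 + v) (n(v) = (v - 335)/(v - 284) = (-335 + v)/(-284 + v))
k = 1121382 (k = -36 + 6*(46471 + 140432) = -36 + 6*186903 = -36 + 1121418 = 1121382)
√(k + n(-475)) = √(1121382 + (-335 - 475)/(-284 - 475)) = √(1121382 - 810/(-759)) = √(1121382 - 1/759*(-810)) = √(1121382 + 270/253) = √(283709916/253) = 6*√1993850243/253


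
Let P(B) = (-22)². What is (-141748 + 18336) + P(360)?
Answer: -122928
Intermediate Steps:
P(B) = 484
(-141748 + 18336) + P(360) = (-141748 + 18336) + 484 = -123412 + 484 = -122928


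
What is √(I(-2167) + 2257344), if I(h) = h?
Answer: √2255177 ≈ 1501.7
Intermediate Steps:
√(I(-2167) + 2257344) = √(-2167 + 2257344) = √2255177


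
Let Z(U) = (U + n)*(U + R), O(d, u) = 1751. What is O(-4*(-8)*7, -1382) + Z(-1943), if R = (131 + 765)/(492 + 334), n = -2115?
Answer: 465040543/59 ≈ 7.8820e+6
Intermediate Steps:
R = 64/59 (R = 896/826 = 896*(1/826) = 64/59 ≈ 1.0847)
Z(U) = (-2115 + U)*(64/59 + U) (Z(U) = (U - 2115)*(U + 64/59) = (-2115 + U)*(64/59 + U))
O(-4*(-8)*7, -1382) + Z(-1943) = 1751 + (-135360/59 + (-1943)² - 124721/59*(-1943)) = 1751 + (-135360/59 + 3775249 + 242332903/59) = 1751 + 464937234/59 = 465040543/59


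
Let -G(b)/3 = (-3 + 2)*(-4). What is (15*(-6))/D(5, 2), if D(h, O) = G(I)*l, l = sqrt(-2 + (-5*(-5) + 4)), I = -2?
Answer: 5*sqrt(3)/6 ≈ 1.4434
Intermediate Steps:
G(b) = -12 (G(b) = -3*(-3 + 2)*(-4) = -(-3)*(-4) = -3*4 = -12)
l = 3*sqrt(3) (l = sqrt(-2 + (25 + 4)) = sqrt(-2 + 29) = sqrt(27) = 3*sqrt(3) ≈ 5.1962)
D(h, O) = -36*sqrt(3)
(15*(-6))/D(5, 2) = (15*(-6))/((-36*sqrt(3))) = -(-5)*sqrt(3)/6 = 5*sqrt(3)/6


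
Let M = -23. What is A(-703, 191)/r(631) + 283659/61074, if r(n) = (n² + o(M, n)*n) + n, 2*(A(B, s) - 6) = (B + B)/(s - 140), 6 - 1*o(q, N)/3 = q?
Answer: 729257458247/157015411254 ≈ 4.6445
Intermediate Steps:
o(q, N) = 18 - 3*q
A(B, s) = 6 + B/(-140 + s) (A(B, s) = 6 + ((B + B)/(s - 140))/2 = 6 + ((2*B)/(-140 + s))/2 = 6 + (2*B/(-140 + s))/2 = 6 + B/(-140 + s))
r(n) = n² + 88*n (r(n) = (n² + (18 - 3*(-23))*n) + n = (n² + (18 + 69)*n) + n = (n² + 87*n) + n = n² + 88*n)
A(-703, 191)/r(631) + 283659/61074 = ((-840 - 703 + 6*191)/(-140 + 191))/((631*(88 + 631))) + 283659/61074 = ((-840 - 703 + 1146)/51)/((631*719)) + 283659*(1/61074) = ((1/51)*(-397))/453689 + 94553/20358 = -397/51*1/453689 + 94553/20358 = -397/23138139 + 94553/20358 = 729257458247/157015411254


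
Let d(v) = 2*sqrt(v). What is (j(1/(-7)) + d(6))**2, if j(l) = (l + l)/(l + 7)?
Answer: 13825/576 - sqrt(6)/6 ≈ 23.593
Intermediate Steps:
j(l) = 2*l/(7 + l) (j(l) = (2*l)/(7 + l) = 2*l/(7 + l))
(j(1/(-7)) + d(6))**2 = (2/(-7*(7 + 1/(-7))) + 2*sqrt(6))**2 = (2*(-1/7)/(7 - 1/7) + 2*sqrt(6))**2 = (2*(-1/7)/(48/7) + 2*sqrt(6))**2 = (2*(-1/7)*(7/48) + 2*sqrt(6))**2 = (-1/24 + 2*sqrt(6))**2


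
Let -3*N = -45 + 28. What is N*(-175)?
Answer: -2975/3 ≈ -991.67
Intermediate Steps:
N = 17/3 (N = -(-45 + 28)/3 = -⅓*(-17) = 17/3 ≈ 5.6667)
N*(-175) = (17/3)*(-175) = -2975/3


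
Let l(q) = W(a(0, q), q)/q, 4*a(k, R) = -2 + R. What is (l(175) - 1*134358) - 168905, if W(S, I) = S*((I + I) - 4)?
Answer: -106112121/350 ≈ -3.0318e+5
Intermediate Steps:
a(k, R) = -1/2 + R/4 (a(k, R) = (-2 + R)/4 = -1/2 + R/4)
W(S, I) = S*(-4 + 2*I) (W(S, I) = S*(2*I - 4) = S*(-4 + 2*I))
l(q) = 2*(-2 + q)*(-1/2 + q/4)/q (l(q) = (2*(-1/2 + q/4)*(-2 + q))/q = (2*(-2 + q)*(-1/2 + q/4))/q = 2*(-2 + q)*(-1/2 + q/4)/q)
(l(175) - 1*134358) - 168905 = ((1/2)*(-2 + 175)**2/175 - 1*134358) - 168905 = ((1/2)*(1/175)*173**2 - 134358) - 168905 = ((1/2)*(1/175)*29929 - 134358) - 168905 = (29929/350 - 134358) - 168905 = -46995371/350 - 168905 = -106112121/350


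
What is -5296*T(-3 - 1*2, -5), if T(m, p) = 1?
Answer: -5296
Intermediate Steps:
-5296*T(-3 - 1*2, -5) = -5296*1 = -5296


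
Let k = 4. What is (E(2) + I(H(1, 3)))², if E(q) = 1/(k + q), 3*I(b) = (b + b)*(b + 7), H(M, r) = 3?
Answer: 14641/36 ≈ 406.69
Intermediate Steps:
I(b) = 2*b*(7 + b)/3 (I(b) = ((b + b)*(b + 7))/3 = ((2*b)*(7 + b))/3 = (2*b*(7 + b))/3 = 2*b*(7 + b)/3)
E(q) = 1/(4 + q)
(E(2) + I(H(1, 3)))² = (1/(4 + 2) + (⅔)*3*(7 + 3))² = (1/6 + (⅔)*3*10)² = (⅙ + 20)² = (121/6)² = 14641/36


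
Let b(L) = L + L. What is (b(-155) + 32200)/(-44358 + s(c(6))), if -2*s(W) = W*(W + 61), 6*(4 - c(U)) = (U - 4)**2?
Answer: -287010/400187 ≈ -0.71719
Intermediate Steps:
c(U) = 4 - (-4 + U)**2/6 (c(U) = 4 - (U - 4)**2/6 = 4 - (-4 + U)**2/6)
s(W) = -W*(61 + W)/2 (s(W) = -W*(W + 61)/2 = -W*(61 + W)/2)
b(L) = 2*L
(b(-155) + 32200)/(-44358 + s(c(6))) = (2*(-155) + 32200)/(-44358 - (4 - (-4 + 6)**2/6)*(61 + (4 - (-4 + 6)**2/6))/2) = (-310 + 32200)/(-44358 - (4 - 1/6*2**2)*(61 + (4 - 1/6*2**2))/2) = 31890/(-44358 - (4 - 1/6*4)*(61 + (4 - 1/6*4))/2) = 31890/(-44358 - (4 - 2/3)*(61 + (4 - 2/3))/2) = 31890/(-44358 - 1/2*10/3*(61 + 10/3)) = 31890/(-44358 - 1/2*10/3*193/3) = 31890/(-44358 - 965/9) = 31890/(-400187/9) = 31890*(-9/400187) = -287010/400187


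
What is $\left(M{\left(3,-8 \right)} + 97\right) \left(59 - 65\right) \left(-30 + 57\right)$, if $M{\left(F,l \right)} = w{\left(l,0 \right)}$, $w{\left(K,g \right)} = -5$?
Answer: $-14904$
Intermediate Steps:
$M{\left(F,l \right)} = -5$
$\left(M{\left(3,-8 \right)} + 97\right) \left(59 - 65\right) \left(-30 + 57\right) = \left(-5 + 97\right) \left(59 - 65\right) \left(-30 + 57\right) = 92 \left(\left(-6\right) 27\right) = 92 \left(-162\right) = -14904$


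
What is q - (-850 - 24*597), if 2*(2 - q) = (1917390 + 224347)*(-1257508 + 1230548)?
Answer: 28870629940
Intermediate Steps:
q = 28870614762 (q = 2 - (1917390 + 224347)*(-1257508 + 1230548)/2 = 2 - 2141737*(-26960)/2 = 2 - ½*(-57741229520) = 2 + 28870614760 = 28870614762)
q - (-850 - 24*597) = 28870614762 - (-850 - 24*597) = 28870614762 - (-850 - 14328) = 28870614762 - 1*(-15178) = 28870614762 + 15178 = 28870629940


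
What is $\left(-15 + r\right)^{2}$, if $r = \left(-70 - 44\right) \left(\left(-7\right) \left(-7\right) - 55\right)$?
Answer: $447561$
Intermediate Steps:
$r = 684$ ($r = - 114 \left(49 - 55\right) = \left(-114\right) \left(-6\right) = 684$)
$\left(-15 + r\right)^{2} = \left(-15 + 684\right)^{2} = 669^{2} = 447561$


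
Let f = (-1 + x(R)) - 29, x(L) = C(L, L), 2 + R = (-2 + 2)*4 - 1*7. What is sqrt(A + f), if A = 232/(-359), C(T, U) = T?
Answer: I*sqrt(5109647)/359 ≈ 6.2965*I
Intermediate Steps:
R = -9 (R = -2 + ((-2 + 2)*4 - 1*7) = -2 + (0*4 - 7) = -2 + (0 - 7) = -2 - 7 = -9)
x(L) = L
f = -39 (f = (-1 - 9) - 29 = -10 - 29 = -39)
A = -232/359 (A = 232*(-1/359) = -232/359 ≈ -0.64624)
sqrt(A + f) = sqrt(-232/359 - 39) = sqrt(-14233/359) = I*sqrt(5109647)/359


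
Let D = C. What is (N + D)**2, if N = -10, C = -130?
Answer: 19600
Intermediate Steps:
D = -130
(N + D)**2 = (-10 - 130)**2 = (-140)**2 = 19600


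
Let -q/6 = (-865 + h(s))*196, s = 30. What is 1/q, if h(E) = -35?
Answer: 1/1058400 ≈ 9.4482e-7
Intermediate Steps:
q = 1058400 (q = -6*(-865 - 35)*196 = -(-5400)*196 = -6*(-176400) = 1058400)
1/q = 1/1058400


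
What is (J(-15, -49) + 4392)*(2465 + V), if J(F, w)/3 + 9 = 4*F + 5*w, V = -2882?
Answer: -1438650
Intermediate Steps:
J(F, w) = -27 + 12*F + 15*w (J(F, w) = -27 + 3*(4*F + 5*w) = -27 + (12*F + 15*w) = -27 + 12*F + 15*w)
(J(-15, -49) + 4392)*(2465 + V) = ((-27 + 12*(-15) + 15*(-49)) + 4392)*(2465 - 2882) = ((-27 - 180 - 735) + 4392)*(-417) = (-942 + 4392)*(-417) = 3450*(-417) = -1438650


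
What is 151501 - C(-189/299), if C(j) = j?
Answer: 45298988/299 ≈ 1.5150e+5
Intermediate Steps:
151501 - C(-189/299) = 151501 - (-189)/299 = 151501 - 1*(-189/299) = 151501 + 189/299 = 45298988/299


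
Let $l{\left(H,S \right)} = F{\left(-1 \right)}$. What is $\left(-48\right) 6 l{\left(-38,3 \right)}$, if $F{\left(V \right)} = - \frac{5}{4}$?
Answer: $360$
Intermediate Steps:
$F{\left(V \right)} = - \frac{5}{4}$ ($F{\left(V \right)} = \left(-5\right) \frac{1}{4} = - \frac{5}{4}$)
$l{\left(H,S \right)} = - \frac{5}{4}$
$\left(-48\right) 6 l{\left(-38,3 \right)} = \left(-48\right) 6 \left(- \frac{5}{4}\right) = \left(-288\right) \left(- \frac{5}{4}\right) = 360$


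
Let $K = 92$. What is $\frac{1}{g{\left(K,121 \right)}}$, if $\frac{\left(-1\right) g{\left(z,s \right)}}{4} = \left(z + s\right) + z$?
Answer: $- \frac{1}{1220} \approx -0.00081967$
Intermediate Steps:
$g{\left(z,s \right)} = - 8 z - 4 s$ ($g{\left(z,s \right)} = - 4 \left(\left(z + s\right) + z\right) = - 4 \left(\left(s + z\right) + z\right) = - 4 \left(s + 2 z\right) = - 8 z - 4 s$)
$\frac{1}{g{\left(K,121 \right)}} = \frac{1}{\left(-8\right) 92 - 484} = \frac{1}{-736 - 484} = \frac{1}{-1220} = - \frac{1}{1220}$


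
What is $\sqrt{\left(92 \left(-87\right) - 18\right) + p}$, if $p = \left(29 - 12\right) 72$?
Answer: $i \sqrt{6798} \approx 82.45 i$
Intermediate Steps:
$p = 1224$ ($p = 17 \cdot 72 = 1224$)
$\sqrt{\left(92 \left(-87\right) - 18\right) + p} = \sqrt{\left(92 \left(-87\right) - 18\right) + 1224} = \sqrt{\left(-8004 - 18\right) + 1224} = \sqrt{-8022 + 1224} = \sqrt{-6798} = i \sqrt{6798}$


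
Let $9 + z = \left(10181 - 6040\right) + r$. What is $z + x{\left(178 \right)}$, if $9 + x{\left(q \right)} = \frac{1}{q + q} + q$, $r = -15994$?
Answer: $- \frac{4162707}{356} \approx -11693.0$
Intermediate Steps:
$z = -11862$ ($z = -9 + \left(\left(10181 - 6040\right) - 15994\right) = -9 + \left(4141 - 15994\right) = -9 - 11853 = -11862$)
$x{\left(q \right)} = -9 + q + \frac{1}{2 q}$ ($x{\left(q \right)} = -9 + \left(\frac{1}{q + q} + q\right) = -9 + \left(\frac{1}{2 q} + q\right) = -9 + \left(q + \frac{1}{2 q}\right) = -9 + q + \frac{1}{2 q}$)
$z + x{\left(178 \right)} = -11862 + \left(-9 + 178 + \frac{1}{2 \cdot 178}\right) = -11862 + \left(-9 + 178 + \frac{1}{2} \cdot \frac{1}{178}\right) = -11862 + \left(-9 + 178 + \frac{1}{356}\right) = -11862 + \frac{60165}{356} = - \frac{4162707}{356}$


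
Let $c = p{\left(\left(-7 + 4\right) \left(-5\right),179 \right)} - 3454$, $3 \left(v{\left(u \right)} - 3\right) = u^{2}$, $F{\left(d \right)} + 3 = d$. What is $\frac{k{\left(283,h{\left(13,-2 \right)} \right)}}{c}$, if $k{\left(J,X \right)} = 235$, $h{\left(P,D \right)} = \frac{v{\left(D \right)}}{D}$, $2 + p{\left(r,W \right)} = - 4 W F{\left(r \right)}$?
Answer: $- \frac{235}{12048} \approx -0.019505$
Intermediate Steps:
$F{\left(d \right)} = -3 + d$
$v{\left(u \right)} = 3 + \frac{u^{2}}{3}$
$p{\left(r,W \right)} = -2 - 4 W \left(-3 + r\right)$ ($p{\left(r,W \right)} = -2 + - 4 W \left(-3 + r\right) = -2 - 4 W \left(-3 + r\right)$)
$h{\left(P,D \right)} = \frac{3 + \frac{D^{2}}{3}}{D}$
$c = -12048$ ($c = \left(-2 + 12 \cdot 179 - 716 \left(-7 + 4\right) \left(-5\right)\right) - 3454 = \left(-2 + 2148 - 716 \left(\left(-3\right) \left(-5\right)\right)\right) - 3454 = \left(-2 + 2148 - 716 \cdot 15\right) - 3454 = \left(-2 + 2148 - 10740\right) - 3454 = -8594 - 3454 = -12048$)
$\frac{k{\left(283,h{\left(13,-2 \right)} \right)}}{c} = \frac{235}{-12048} = 235 \left(- \frac{1}{12048}\right) = - \frac{235}{12048}$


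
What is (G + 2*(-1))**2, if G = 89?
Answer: 7569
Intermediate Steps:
(G + 2*(-1))**2 = (89 + 2*(-1))**2 = (89 - 2)**2 = 87**2 = 7569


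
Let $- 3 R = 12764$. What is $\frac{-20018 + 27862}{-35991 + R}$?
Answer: $- \frac{23532}{120737} \approx -0.1949$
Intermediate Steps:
$R = - \frac{12764}{3}$ ($R = \left(- \frac{1}{3}\right) 12764 = - \frac{12764}{3} \approx -4254.7$)
$\frac{-20018 + 27862}{-35991 + R} = \frac{-20018 + 27862}{-35991 - \frac{12764}{3}} = \frac{7844}{- \frac{120737}{3}} = 7844 \left(- \frac{3}{120737}\right) = - \frac{23532}{120737}$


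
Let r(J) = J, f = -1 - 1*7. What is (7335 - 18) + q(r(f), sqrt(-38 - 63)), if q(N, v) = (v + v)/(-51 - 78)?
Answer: 7317 - 2*I*sqrt(101)/129 ≈ 7317.0 - 0.15581*I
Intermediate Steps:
f = -8 (f = -1 - 7 = -8)
q(N, v) = -2*v/129 (q(N, v) = (2*v)/(-129) = (2*v)*(-1/129) = -2*v/129)
(7335 - 18) + q(r(f), sqrt(-38 - 63)) = (7335 - 18) - 2*sqrt(-38 - 63)/129 = 7317 - 2*I*sqrt(101)/129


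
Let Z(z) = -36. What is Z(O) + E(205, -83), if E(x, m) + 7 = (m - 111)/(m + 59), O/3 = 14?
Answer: -419/12 ≈ -34.917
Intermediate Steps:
O = 42 (O = 3*14 = 42)
E(x, m) = -7 + (-111 + m)/(59 + m) (E(x, m) = -7 + (m - 111)/(m + 59) = -7 + (-111 + m)/(59 + m))
Z(O) + E(205, -83) = -36 + 2*(-262 - 3*(-83))/(59 - 83) = -36 + 2*(-262 + 249)/(-24) = -36 + 2*(-1/24)*(-13) = -36 + 13/12 = -419/12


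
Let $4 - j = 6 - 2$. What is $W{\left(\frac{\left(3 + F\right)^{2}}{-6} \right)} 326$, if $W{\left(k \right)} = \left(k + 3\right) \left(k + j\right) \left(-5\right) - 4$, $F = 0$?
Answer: $\frac{4727}{2} \approx 2363.5$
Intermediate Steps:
$j = 0$ ($j = 4 - \left(6 - 2\right) = 4 - 4 = 0$)
$W{\left(k \right)} = -4 - 5 k \left(3 + k\right)$ ($W{\left(k \right)} = \left(k + 3\right) \left(k + 0\right) \left(-5\right) - 4 = \left(3 + k\right) k \left(-5\right) - 4 = k \left(3 + k\right) \left(-5\right) - 4 = - 5 k \left(3 + k\right) - 4 = -4 - 5 k \left(3 + k\right)$)
$W{\left(\frac{\left(3 + F\right)^{2}}{-6} \right)} 326 = \left(-4 - 15 \frac{\left(3 + 0\right)^{2}}{-6} - 5 \left(\frac{\left(3 + 0\right)^{2}}{-6}\right)^{2}\right) 326 = \left(-4 - 15 \cdot 3^{2} \left(- \frac{1}{6}\right) - 5 \left(3^{2} \left(- \frac{1}{6}\right)\right)^{2}\right) 326 = \left(-4 - 15 \cdot 9 \left(- \frac{1}{6}\right) - 5 \left(9 \left(- \frac{1}{6}\right)\right)^{2}\right) 326 = \left(-4 - - \frac{45}{2} - 5 \left(- \frac{3}{2}\right)^{2}\right) 326 = \left(-4 + \frac{45}{2} - \frac{45}{4}\right) 326 = \frac{29}{4} \cdot 326 = \frac{4727}{2}$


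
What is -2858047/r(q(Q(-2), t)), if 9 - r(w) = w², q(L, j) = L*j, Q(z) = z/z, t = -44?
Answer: 2858047/1927 ≈ 1483.2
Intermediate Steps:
Q(z) = 1
r(w) = 9 - w²
-2858047/r(q(Q(-2), t)) = -2858047/(9 - (1*(-44))²) = -2858047/(9 - 1*(-44)²) = -2858047/(9 - 1*1936) = -2858047/(9 - 1936) = -2858047/(-1927) = -2858047*(-1/1927) = 2858047/1927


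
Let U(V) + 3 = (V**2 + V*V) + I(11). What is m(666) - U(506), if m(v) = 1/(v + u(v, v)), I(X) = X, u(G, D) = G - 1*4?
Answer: -680042239/1328 ≈ -5.1208e+5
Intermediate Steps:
u(G, D) = -4 + G (u(G, D) = G - 4 = -4 + G)
m(v) = 1/(-4 + 2*v) (m(v) = 1/(v + (-4 + v)) = 1/(-4 + 2*v))
U(V) = 8 + 2*V**2 (U(V) = -3 + ((V**2 + V*V) + 11) = -3 + ((V**2 + V**2) + 11) = -3 + (2*V**2 + 11) = -3 + (11 + 2*V**2) = 8 + 2*V**2)
m(666) - U(506) = 1/(2*(-2 + 666)) - (8 + 2*506**2) = (1/2)/664 - (8 + 2*256036) = (1/2)*(1/664) - (8 + 512072) = 1/1328 - 1*512080 = 1/1328 - 512080 = -680042239/1328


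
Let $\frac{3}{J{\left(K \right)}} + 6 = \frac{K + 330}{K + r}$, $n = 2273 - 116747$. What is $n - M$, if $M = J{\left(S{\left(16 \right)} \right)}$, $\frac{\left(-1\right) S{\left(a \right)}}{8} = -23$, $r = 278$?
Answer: $- \frac{129240453}{1129} \approx -1.1447 \cdot 10^{5}$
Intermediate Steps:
$n = -114474$ ($n = 2273 - 116747 = -114474$)
$S{\left(a \right)} = 184$ ($S{\left(a \right)} = \left(-8\right) \left(-23\right) = 184$)
$J{\left(K \right)} = \frac{3}{-6 + \frac{330 + K}{278 + K}}$ ($J{\left(K \right)} = \frac{3}{-6 + \frac{K + 330}{K + 278}} = \frac{3}{-6 + \frac{330 + K}{278 + K}}$)
$M = - \frac{693}{1129}$ ($M = \frac{3 \left(-278 - 184\right)}{1338 + 5 \cdot 184} = \frac{3 \left(-278 - 184\right)}{1338 + 920} = 3 \cdot \frac{1}{2258} \left(-462\right) = - \frac{693}{1129} \approx -0.61382$)
$n - M = -114474 - - \frac{693}{1129} = -114474 + \frac{693}{1129} = - \frac{129240453}{1129}$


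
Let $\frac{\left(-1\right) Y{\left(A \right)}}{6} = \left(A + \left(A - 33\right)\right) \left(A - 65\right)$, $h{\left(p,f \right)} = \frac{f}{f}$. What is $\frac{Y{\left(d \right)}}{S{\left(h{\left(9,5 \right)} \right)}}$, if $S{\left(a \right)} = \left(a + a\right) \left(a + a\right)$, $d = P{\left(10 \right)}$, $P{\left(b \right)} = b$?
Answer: $- \frac{2145}{2} \approx -1072.5$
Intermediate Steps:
$d = 10$
$h{\left(p,f \right)} = 1$
$S{\left(a \right)} = 4 a^{2}$ ($S{\left(a \right)} = 2 a 2 a = 4 a^{2}$)
$Y{\left(A \right)} = - 6 \left(-65 + A\right) \left(-33 + 2 A\right)$ ($Y{\left(A \right)} = - 6 \left(A + \left(A - 33\right)\right) \left(A - 65\right) = - 6 \left(A + \left(-33 + A\right)\right) \left(-65 + A\right) = - 6 \left(-33 + 2 A\right) \left(-65 + A\right) = - 6 \left(-65 + A\right) \left(-33 + 2 A\right)$)
$\frac{Y{\left(d \right)}}{S{\left(h{\left(9,5 \right)} \right)}} = \frac{-12870 - 12 \cdot 10^{2} + 978 \cdot 10}{4 \cdot 1^{2}} = \frac{-12870 - 1200 + 9780}{4 \cdot 1} = \frac{-12870 - 1200 + 9780}{4} = \left(-4290\right) \frac{1}{4} = - \frac{2145}{2}$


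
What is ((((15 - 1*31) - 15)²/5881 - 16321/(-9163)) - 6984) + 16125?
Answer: 492691368467/53887603 ≈ 9142.9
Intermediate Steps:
((((15 - 1*31) - 15)²/5881 - 16321/(-9163)) - 6984) + 16125 = ((((15 - 31) - 15)²*(1/5881) - 16321*(-1/9163)) - 6984) + 16125 = (((-16 - 15)²*(1/5881) + 16321/9163) - 6984) + 16125 = (((-31)²*(1/5881) + 16321/9163) - 6984) + 16125 = ((961*(1/5881) + 16321/9163) - 6984) + 16125 = ((961/5881 + 16321/9163) - 6984) + 16125 = (104789444/53887603 - 6984) + 16125 = -376246229908/53887603 + 16125 = 492691368467/53887603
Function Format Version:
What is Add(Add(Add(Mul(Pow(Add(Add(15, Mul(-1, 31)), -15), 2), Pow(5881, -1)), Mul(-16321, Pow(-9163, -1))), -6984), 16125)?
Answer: Rational(492691368467, 53887603) ≈ 9142.9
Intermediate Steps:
Add(Add(Add(Mul(Pow(Add(Add(15, Mul(-1, 31)), -15), 2), Pow(5881, -1)), Mul(-16321, Pow(-9163, -1))), -6984), 16125) = Add(Add(Add(Mul(Pow(Add(Add(15, -31), -15), 2), Rational(1, 5881)), Mul(-16321, Rational(-1, 9163))), -6984), 16125) = Add(Add(Add(Mul(Pow(Add(-16, -15), 2), Rational(1, 5881)), Rational(16321, 9163)), -6984), 16125) = Add(Add(Add(Mul(Pow(-31, 2), Rational(1, 5881)), Rational(16321, 9163)), -6984), 16125) = Add(Add(Add(Mul(961, Rational(1, 5881)), Rational(16321, 9163)), -6984), 16125) = Add(Add(Add(Rational(961, 5881), Rational(16321, 9163)), -6984), 16125) = Add(Add(Rational(104789444, 53887603), -6984), 16125) = Add(Rational(-376246229908, 53887603), 16125) = Rational(492691368467, 53887603)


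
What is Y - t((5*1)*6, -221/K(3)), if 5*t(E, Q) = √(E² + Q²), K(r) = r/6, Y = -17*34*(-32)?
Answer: 18496 - 2*√49066/5 ≈ 18407.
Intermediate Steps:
Y = 18496 (Y = -578*(-32) = 18496)
K(r) = r/6 (K(r) = r*(⅙) = r/6)
t(E, Q) = √(E² + Q²)/5
Y - t((5*1)*6, -221/K(3)) = 18496 - √(((5*1)*6)² + (-221/((⅙)*3))²)/5 = 18496 - √((5*6)² + (-221/½)²)/5 = 18496 - √(30² + (-221*2)²)/5 = 18496 - √(900 + (-442)²)/5 = 18496 - √(900 + 195364)/5 = 18496 - √196264/5 = 18496 - 2*√49066/5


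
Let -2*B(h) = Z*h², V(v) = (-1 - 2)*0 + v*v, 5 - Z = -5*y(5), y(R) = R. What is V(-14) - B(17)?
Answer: 4531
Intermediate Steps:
Z = 30 (Z = 5 - (-5)*5 = 5 - 1*(-25) = 5 + 25 = 30)
V(v) = v² (V(v) = -3*0 + v² = 0 + v² = v²)
B(h) = -15*h²
V(-14) - B(17) = (-14)² - (-15)*17² = 196 - (-15)*289 = 196 - 1*(-4335) = 196 + 4335 = 4531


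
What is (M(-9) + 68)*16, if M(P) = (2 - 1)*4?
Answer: 1152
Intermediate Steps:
M(P) = 4 (M(P) = 1*4 = 4)
(M(-9) + 68)*16 = (4 + 68)*16 = 72*16 = 1152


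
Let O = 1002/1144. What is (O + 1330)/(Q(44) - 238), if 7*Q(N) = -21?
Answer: -761261/137852 ≈ -5.5223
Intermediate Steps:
O = 501/572 (O = 1002*(1/1144) = 501/572 ≈ 0.87587)
Q(N) = -3 (Q(N) = (⅐)*(-21) = -3)
(O + 1330)/(Q(44) - 238) = (501/572 + 1330)/(-3 - 238) = (761261/572)/(-241) = (761261/572)*(-1/241) = -761261/137852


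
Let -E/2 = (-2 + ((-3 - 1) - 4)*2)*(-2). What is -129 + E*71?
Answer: -5241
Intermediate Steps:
E = -72 (E = -2*(-2 + ((-3 - 1) - 4)*2)*(-2) = -2*(-2 + (-4 - 4)*2)*(-2) = -2*(-2 - 8*2)*(-2) = -2*(-2 - 16)*(-2) = -(-36)*(-2) = -2*36 = -72)
-129 + E*71 = -129 - 72*71 = -129 - 5112 = -5241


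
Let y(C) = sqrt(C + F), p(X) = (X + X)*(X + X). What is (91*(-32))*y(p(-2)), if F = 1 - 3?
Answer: -2912*sqrt(14) ≈ -10896.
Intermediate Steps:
p(X) = 4*X**2 (p(X) = (2*X)*(2*X) = 4*X**2)
F = -2
y(C) = sqrt(-2 + C) (y(C) = sqrt(C - 2) = sqrt(-2 + C))
(91*(-32))*y(p(-2)) = (91*(-32))*sqrt(-2 + 4*(-2)**2) = -2912*sqrt(-2 + 4*4) = -2912*sqrt(-2 + 16) = -2912*sqrt(14)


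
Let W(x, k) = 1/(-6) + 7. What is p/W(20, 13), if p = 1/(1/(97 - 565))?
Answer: -2808/41 ≈ -68.488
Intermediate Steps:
W(x, k) = 41/6 (W(x, k) = -⅙ + 7 = 41/6)
p = -468 (p = 1/(1/(-468)) = 1/(-1/468) = -468)
p/W(20, 13) = -468/41/6 = -468*6/41 = -2808/41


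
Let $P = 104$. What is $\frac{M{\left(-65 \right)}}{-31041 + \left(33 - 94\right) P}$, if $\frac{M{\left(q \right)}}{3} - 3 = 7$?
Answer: $- \frac{6}{7477} \approx -0.00080246$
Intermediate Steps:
$M{\left(q \right)} = 30$ ($M{\left(q \right)} = 9 + 3 \cdot 7 = 9 + 21 = 30$)
$\frac{M{\left(-65 \right)}}{-31041 + \left(33 - 94\right) P} = \frac{30}{-31041 + \left(33 - 94\right) 104} = \frac{30}{-31041 - 6344} = \frac{30}{-37385} = 30 \left(- \frac{1}{37385}\right) = - \frac{6}{7477}$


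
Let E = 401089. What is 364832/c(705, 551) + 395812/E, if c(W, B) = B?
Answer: 146548194460/221000039 ≈ 663.11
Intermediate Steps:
364832/c(705, 551) + 395812/E = 364832/551 + 395812/401089 = 146548194460/221000039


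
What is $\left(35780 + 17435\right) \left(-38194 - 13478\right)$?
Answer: $-2749725480$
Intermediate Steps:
$\left(35780 + 17435\right) \left(-38194 - 13478\right) = 53215 \left(-38194 - 13478\right) = 53215 \left(-51672\right) = -2749725480$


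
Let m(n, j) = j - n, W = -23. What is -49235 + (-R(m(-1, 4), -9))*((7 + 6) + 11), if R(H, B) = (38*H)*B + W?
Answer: -7643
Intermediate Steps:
R(H, B) = -23 + 38*B*H (R(H, B) = (38*H)*B - 23 = 38*B*H - 23 = -23 + 38*B*H)
-49235 + (-R(m(-1, 4), -9))*((7 + 6) + 11) = -49235 + (-(-23 + 38*(-9)*(4 - 1*(-1))))*((7 + 6) + 11) = -49235 + (-(-23 + 38*(-9)*(4 + 1)))*(13 + 11) = -49235 - (-23 + 38*(-9)*5)*24 = -49235 - (-23 - 1710)*24 = -49235 - 1*(-1733)*24 = -49235 + 1733*24 = -49235 + 41592 = -7643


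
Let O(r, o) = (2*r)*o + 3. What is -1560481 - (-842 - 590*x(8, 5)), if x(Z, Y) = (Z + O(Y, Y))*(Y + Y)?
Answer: -1199739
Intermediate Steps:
O(r, o) = 3 + 2*o*r (O(r, o) = 2*o*r + 3 = 3 + 2*o*r)
x(Z, Y) = 2*Y*(3 + Z + 2*Y²) (x(Z, Y) = (Z + (3 + 2*Y*Y))*(Y + Y) = (Z + (3 + 2*Y²))*(2*Y) = (3 + Z + 2*Y²)*(2*Y) = 2*Y*(3 + Z + 2*Y²))
-1560481 - (-842 - 590*x(8, 5)) = -1560481 - (-842 - 1180*5*(3 + 8 + 2*5²)) = -1560481 - (-842 - 1180*5*(3 + 8 + 2*25)) = -1560481 - (-842 - 1180*5*(3 + 8 + 50)) = -1560481 - (-842 - 1180*5*61) = -1560481 - (-842 - 590*610) = -1560481 - (-842 - 359900) = -1560481 - 1*(-360742) = -1560481 + 360742 = -1199739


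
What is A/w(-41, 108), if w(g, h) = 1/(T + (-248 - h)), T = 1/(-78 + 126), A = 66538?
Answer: -568467403/24 ≈ -2.3686e+7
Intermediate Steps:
T = 1/48 ≈ 0.020833
w(g, h) = 1/(-11903/48 - h) (w(g, h) = 1/(1/48 + (-248 - h)) = 1/(-11903/48 - h))
A/w(-41, 108) = 66538/((-48/(11903 + 48*108))) = 66538/((-48/(11903 + 5184))) = 66538/((-48/17087)) = 66538/((-48*1/17087)) = 66538/(-48/17087) = 66538*(-17087/48) = -568467403/24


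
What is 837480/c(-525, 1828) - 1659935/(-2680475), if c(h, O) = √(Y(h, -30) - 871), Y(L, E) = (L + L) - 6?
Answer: 331987/536095 - 837480*I*√1927/1927 ≈ 0.61927 - 19078.0*I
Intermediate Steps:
Y(L, E) = -6 + 2*L (Y(L, E) = 2*L - 6 = -6 + 2*L)
c(h, O) = √(-877 + 2*h) (c(h, O) = √((-6 + 2*h) - 871) = √(-877 + 2*h))
837480/c(-525, 1828) - 1659935/(-2680475) = 837480/(√(-877 + 2*(-525))) - 1659935/(-2680475) = 837480/(√(-877 - 1050)) - 1659935*(-1/2680475) = 837480/(√(-1927)) + 331987/536095 = 837480/((I*√1927)) + 331987/536095 = 837480*(-I*√1927/1927) + 331987/536095 = -837480*I*√1927/1927 + 331987/536095 = 331987/536095 - 837480*I*√1927/1927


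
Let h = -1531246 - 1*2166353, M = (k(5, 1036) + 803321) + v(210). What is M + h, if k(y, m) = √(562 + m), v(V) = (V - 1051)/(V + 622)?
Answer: -2408040137/832 + √1598 ≈ -2.8942e+6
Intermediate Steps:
v(V) = (-1051 + V)/(622 + V)
M = 668362231/832 + √1598 (M = (√(562 + 1036) + 803321) + (-1051 + 210)/(622 + 210) = (√1598 + 803321) - 841/832 = (803321 + √1598) + (1/832)*(-841) = (803321 + √1598) - 841/832 = 668362231/832 + √1598 ≈ 8.0336e+5)
h = -3697599 (h = -1531246 - 2166353 = -3697599)
M + h = (668362231/832 + √1598) - 3697599 = -2408040137/832 + √1598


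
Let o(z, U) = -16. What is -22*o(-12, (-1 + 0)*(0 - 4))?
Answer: 352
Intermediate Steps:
-22*o(-12, (-1 + 0)*(0 - 4)) = -22*(-16) = 352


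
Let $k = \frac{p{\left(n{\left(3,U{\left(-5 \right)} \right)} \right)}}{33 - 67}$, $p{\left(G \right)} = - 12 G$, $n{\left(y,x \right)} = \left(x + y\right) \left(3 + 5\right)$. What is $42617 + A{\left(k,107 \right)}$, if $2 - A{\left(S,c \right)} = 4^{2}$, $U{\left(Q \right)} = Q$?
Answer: $42603$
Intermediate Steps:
$n{\left(y,x \right)} = 8 x + 8 y$ ($n{\left(y,x \right)} = \left(x + y\right) 8 = 8 x + 8 y$)
$k = - \frac{96}{17}$ ($k = \frac{\left(-12\right) \left(8 \left(-5\right) + 8 \cdot 3\right)}{33 - 67} = \frac{\left(-12\right) \left(-40 + 24\right)}{33 - 67} = \frac{\left(-12\right) \left(-16\right)}{-34} = 192 \left(- \frac{1}{34}\right) = - \frac{96}{17} \approx -5.6471$)
$A{\left(S,c \right)} = -14$ ($A{\left(S,c \right)} = 2 - 4^{2} = 2 - 16 = -14$)
$42617 + A{\left(k,107 \right)} = 42617 - 14 = 42603$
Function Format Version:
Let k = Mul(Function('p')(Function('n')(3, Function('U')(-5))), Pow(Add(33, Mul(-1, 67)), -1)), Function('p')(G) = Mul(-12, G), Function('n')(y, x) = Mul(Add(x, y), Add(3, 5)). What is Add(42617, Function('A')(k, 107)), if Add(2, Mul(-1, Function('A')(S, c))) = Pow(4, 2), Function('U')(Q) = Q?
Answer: 42603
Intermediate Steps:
Function('n')(y, x) = Add(Mul(8, x), Mul(8, y)) (Function('n')(y, x) = Mul(Add(x, y), 8) = Add(Mul(8, x), Mul(8, y)))
k = Rational(-96, 17) (k = Mul(Mul(-12, Add(Mul(8, -5), Mul(8, 3))), Pow(Add(33, Mul(-1, 67)), -1)) = Mul(Mul(-12, Add(-40, 24)), Pow(Add(33, -67), -1)) = Mul(Mul(-12, -16), Pow(-34, -1)) = Mul(192, Rational(-1, 34)) = Rational(-96, 17) ≈ -5.6471)
Function('A')(S, c) = -14 (Function('A')(S, c) = Add(2, Mul(-1, Pow(4, 2))) = Add(2, Mul(-1, 16)) = Add(2, -16) = -14)
Add(42617, Function('A')(k, 107)) = Add(42617, -14) = 42603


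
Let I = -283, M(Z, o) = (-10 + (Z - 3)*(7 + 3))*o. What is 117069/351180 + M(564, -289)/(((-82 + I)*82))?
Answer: 19061786239/350360580 ≈ 54.406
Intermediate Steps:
M(Z, o) = o*(-40 + 10*Z) (M(Z, o) = (-10 + (-3 + Z)*10)*o = (-10 + (-30 + 10*Z))*o = (-40 + 10*Z)*o = o*(-40 + 10*Z))
117069/351180 + M(564, -289)/(((-82 + I)*82)) = 117069/351180 + (10*(-289)*(-4 + 564))/(((-82 - 283)*82)) = 117069*(1/351180) + (10*(-289)*560)/((-365*82)) = 39023/117060 - 1618400/(-29930) = 39023/117060 - 1618400*(-1/29930) = 39023/117060 + 161840/2993 = 19061786239/350360580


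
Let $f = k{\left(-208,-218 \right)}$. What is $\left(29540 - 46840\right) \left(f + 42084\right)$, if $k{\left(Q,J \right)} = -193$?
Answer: $-724714300$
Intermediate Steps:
$f = -193$
$\left(29540 - 46840\right) \left(f + 42084\right) = \left(29540 - 46840\right) \left(-193 + 42084\right) = \left(-17300\right) 41891 = -724714300$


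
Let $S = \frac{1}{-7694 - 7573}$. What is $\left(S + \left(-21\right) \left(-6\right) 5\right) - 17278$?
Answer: $- \frac{254165017}{15267} \approx -16648.0$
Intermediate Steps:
$S = - \frac{1}{15267}$ ($S = \frac{1}{-15267} = - \frac{1}{15267} \approx -6.5501 \cdot 10^{-5}$)
$\left(S + \left(-21\right) \left(-6\right) 5\right) - 17278 = \left(- \frac{1}{15267} + \left(-21\right) \left(-6\right) 5\right) - 17278 = \left(- \frac{1}{15267} + 126 \cdot 5\right) - 17278 = \left(- \frac{1}{15267} + 630\right) - 17278 = \frac{9618209}{15267} - 17278 = - \frac{254165017}{15267}$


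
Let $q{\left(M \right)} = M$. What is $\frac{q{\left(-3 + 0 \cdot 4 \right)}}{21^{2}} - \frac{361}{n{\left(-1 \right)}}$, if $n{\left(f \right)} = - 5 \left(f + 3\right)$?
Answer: $\frac{53057}{1470} \approx 36.093$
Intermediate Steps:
$n{\left(f \right)} = -15 - 5 f$ ($n{\left(f \right)} = - 5 \left(3 + f\right) = -15 - 5 f$)
$\frac{q{\left(-3 + 0 \cdot 4 \right)}}{21^{2}} - \frac{361}{n{\left(-1 \right)}} = \frac{-3 + 0 \cdot 4}{21^{2}} - \frac{361}{-15 - -5} = \frac{-3 + 0}{441} - \frac{361}{-15 + 5} = \left(-3\right) \frac{1}{441} - \frac{361}{-10} = - \frac{1}{147} - - \frac{361}{10} = - \frac{1}{147} + \frac{361}{10} = \frac{53057}{1470}$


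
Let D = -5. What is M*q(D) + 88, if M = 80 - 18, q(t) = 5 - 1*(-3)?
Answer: 584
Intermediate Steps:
q(t) = 8 (q(t) = 5 + 3 = 8)
M = 62
M*q(D) + 88 = 62*8 + 88 = 496 + 88 = 584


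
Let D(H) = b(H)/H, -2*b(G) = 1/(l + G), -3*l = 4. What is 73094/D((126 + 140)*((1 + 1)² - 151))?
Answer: -223524162325520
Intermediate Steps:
l = -4/3 (l = -⅓*4 = -4/3 ≈ -1.3333)
b(G) = -1/(2*(-4/3 + G))
D(H) = -3/(H*(-8 + 6*H)) (D(H) = (-3/(-8 + 6*H))/H = -3/(H*(-8 + 6*H)))
73094/D((126 + 140)*((1 + 1)² - 151)) = 73094/((-3/(2*((126 + 140)*((1 + 1)² - 151))*(-4 + 3*((126 + 140)*((1 + 1)² - 151)))))) = 73094/((-3/(2*(266*(2² - 151))*(-4 + 3*(266*(2² - 151)))))) = 73094/((-3/(2*(266*(4 - 151))*(-4 + 3*(266*(4 - 151)))))) = 73094/((-3/(2*(266*(-147))*(-4 + 3*(266*(-147)))))) = 73094/((-3/2/(-39102*(-4 + 3*(-39102))))) = 73094/((-3/2*(-1/39102)/(-4 - 117306))) = 73094/((-3/2*(-1/39102)/(-117310))) = 73094/((-3/2*(-1/39102)*(-1/117310))) = 73094/(-1/3058037080) = 73094*(-3058037080) = -223524162325520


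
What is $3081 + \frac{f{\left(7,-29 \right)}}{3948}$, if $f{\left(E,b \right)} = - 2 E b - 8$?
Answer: $\frac{6082093}{1974} \approx 3081.1$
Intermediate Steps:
$f{\left(E,b \right)} = -8 - 2 E b$ ($f{\left(E,b \right)} = - 2 E b - 8 = -8 - 2 E b$)
$3081 + \frac{f{\left(7,-29 \right)}}{3948} = 3081 + \frac{-8 - 14 \left(-29\right)}{3948} = 3081 + \left(-8 + 406\right) \frac{1}{3948} = 3081 + 398 \cdot \frac{1}{3948} = 3081 + \frac{199}{1974} = \frac{6082093}{1974}$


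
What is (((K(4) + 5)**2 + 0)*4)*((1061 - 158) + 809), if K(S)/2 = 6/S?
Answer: 438272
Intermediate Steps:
K(S) = 12/S (K(S) = 2*(6/S) = 12/S)
(((K(4) + 5)**2 + 0)*4)*((1061 - 158) + 809) = (((12/4 + 5)**2 + 0)*4)*((1061 - 158) + 809) = (((12*(1/4) + 5)**2 + 0)*4)*(903 + 809) = (((3 + 5)**2 + 0)*4)*1712 = ((8**2 + 0)*4)*1712 = ((64 + 0)*4)*1712 = (64*4)*1712 = 256*1712 = 438272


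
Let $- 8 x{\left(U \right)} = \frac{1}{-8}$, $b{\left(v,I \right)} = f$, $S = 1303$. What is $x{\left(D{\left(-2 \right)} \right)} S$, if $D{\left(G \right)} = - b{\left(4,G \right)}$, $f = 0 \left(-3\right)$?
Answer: $\frac{1303}{64} \approx 20.359$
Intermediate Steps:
$f = 0$
$b{\left(v,I \right)} = 0$
$D{\left(G \right)} = 0$ ($D{\left(G \right)} = \left(-1\right) 0 = 0$)
$x{\left(U \right)} = \frac{1}{64}$ ($x{\left(U \right)} = - \frac{1}{8 \left(-8\right)} = \left(- \frac{1}{8}\right) \left(- \frac{1}{8}\right) = \frac{1}{64}$)
$x{\left(D{\left(-2 \right)} \right)} S = \frac{1}{64} \cdot 1303 = \frac{1303}{64}$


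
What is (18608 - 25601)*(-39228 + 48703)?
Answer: -66258675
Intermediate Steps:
(18608 - 25601)*(-39228 + 48703) = -6993*9475 = -66258675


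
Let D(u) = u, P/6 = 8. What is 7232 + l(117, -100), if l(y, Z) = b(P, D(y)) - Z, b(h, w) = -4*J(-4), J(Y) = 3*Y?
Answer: 7380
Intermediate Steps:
P = 48 (P = 6*8 = 48)
b(h, w) = 48 (b(h, w) = -12*(-4) = -4*(-12) = 48)
l(y, Z) = 48 - Z
7232 + l(117, -100) = 7232 + (48 - 1*(-100)) = 7232 + (48 + 100) = 7232 + 148 = 7380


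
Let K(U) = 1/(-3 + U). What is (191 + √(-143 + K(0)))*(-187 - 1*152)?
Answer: -64749 - 113*I*√1290 ≈ -64749.0 - 4058.6*I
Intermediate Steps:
(191 + √(-143 + K(0)))*(-187 - 1*152) = (191 + √(-143 + 1/(-3 + 0)))*(-187 - 1*152) = (191 + √(-143 + 1/(-3)))*(-187 - 152) = (191 + √(-143 - ⅓))*(-339) = (191 + √(-430/3))*(-339) = (191 + I*√1290/3)*(-339) = -64749 - 113*I*√1290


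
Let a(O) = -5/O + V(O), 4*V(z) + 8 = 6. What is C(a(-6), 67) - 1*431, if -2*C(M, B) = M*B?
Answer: -2653/6 ≈ -442.17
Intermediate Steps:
V(z) = -1/2 (V(z) = -2 + (1/4)*6 = -2 + 3/2 = -1/2)
a(O) = -1/2 - 5/O (a(O) = -5/O - 1/2 = -1/2 - 5/O)
C(M, B) = -B*M/2 (C(M, B) = -M*B/2 = -B*M/2)
C(a(-6), 67) - 1*431 = -1/2*67*(1/2)*(-10 - 1*(-6))/(-6) - 1*431 = -1/2*67*(1/2)*(-1/6)*(-10 + 6) - 431 = -1/2*67*(1/2)*(-1/6)*(-4) - 431 = -1/2*67*1/3 - 431 = -67/6 - 431 = -2653/6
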